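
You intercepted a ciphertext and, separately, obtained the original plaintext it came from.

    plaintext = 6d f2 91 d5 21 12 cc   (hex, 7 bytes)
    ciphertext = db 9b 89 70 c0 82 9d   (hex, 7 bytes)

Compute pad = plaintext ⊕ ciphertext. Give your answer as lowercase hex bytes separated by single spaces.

Since ciphertext = plaintext ⊕ pad, XORing both sides with plaintext gives pad = plaintext ⊕ ciphertext.
109 xor 219 = 182
242 xor 155 = 105
145 xor 137 =  24
213 xor 112 = 165
 33 xor 192 = 225
 18 xor 130 = 144
204 xor 157 =  81

b6 69 18 a5 e1 90 51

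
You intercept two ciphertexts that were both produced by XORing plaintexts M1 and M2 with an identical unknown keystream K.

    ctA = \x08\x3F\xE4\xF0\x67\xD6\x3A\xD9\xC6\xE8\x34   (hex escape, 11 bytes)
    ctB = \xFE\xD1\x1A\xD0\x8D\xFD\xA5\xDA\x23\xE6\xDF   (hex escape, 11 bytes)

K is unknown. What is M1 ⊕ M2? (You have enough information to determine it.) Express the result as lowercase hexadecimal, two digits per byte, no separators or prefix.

f6eefe20ea2b9f03e50eeb

ctA ⊕ ctB = (M1 ⊕ K) ⊕ (M2 ⊕ K) = M1 ⊕ M2 — the shared key cancels under XOR.
byte 0: 08 ^ fe = f6
byte 1: 3f ^ d1 = ee
byte 2: e4 ^ 1a = fe
byte 3: f0 ^ d0 = 20
byte 4: 67 ^ 8d = ea
byte 5: d6 ^ fd = 2b
byte 6: 3a ^ a5 = 9f
byte 7: d9 ^ da = 03
byte 8: c6 ^ 23 = e5
byte 9: e8 ^ e6 = 0e
byte 10: 34 ^ df = eb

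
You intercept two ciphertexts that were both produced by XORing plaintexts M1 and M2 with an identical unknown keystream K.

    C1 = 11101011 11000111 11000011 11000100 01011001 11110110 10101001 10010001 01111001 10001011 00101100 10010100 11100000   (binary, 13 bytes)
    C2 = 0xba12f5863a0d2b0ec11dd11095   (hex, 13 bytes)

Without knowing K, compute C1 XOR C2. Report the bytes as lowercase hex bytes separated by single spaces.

C1 ⊕ C2 = (M1 ⊕ K) ⊕ (M2 ⊕ K) = M1 ⊕ M2 — the shared key cancels under XOR.
byte 0: eb xor ba = 51
byte 1: c7 xor 12 = d5
byte 2: c3 xor f5 = 36
byte 3: c4 xor 86 = 42
byte 4: 59 xor 3a = 63
byte 5: f6 xor 0d = fb
byte 6: a9 xor 2b = 82
byte 7: 91 xor 0e = 9f
byte 8: 79 xor c1 = b8
byte 9: 8b xor 1d = 96
byte 10: 2c xor d1 = fd
byte 11: 94 xor 10 = 84
byte 12: e0 xor 95 = 75

51 d5 36 42 63 fb 82 9f b8 96 fd 84 75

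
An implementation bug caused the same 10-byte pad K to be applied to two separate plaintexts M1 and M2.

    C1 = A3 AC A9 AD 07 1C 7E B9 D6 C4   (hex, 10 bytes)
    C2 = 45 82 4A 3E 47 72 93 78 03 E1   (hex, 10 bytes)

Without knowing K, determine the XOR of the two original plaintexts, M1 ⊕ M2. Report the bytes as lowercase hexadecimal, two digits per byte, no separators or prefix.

e62ee393406eedc1d525

C1 ⊕ C2 = (M1 ⊕ K) ⊕ (M2 ⊕ K) = M1 ⊕ M2 — the shared key cancels under XOR.
a3 ⊕ 45 = e6
ac ⊕ 82 = 2e
a9 ⊕ 4a = e3
ad ⊕ 3e = 93
07 ⊕ 47 = 40
1c ⊕ 72 = 6e
7e ⊕ 93 = ed
b9 ⊕ 78 = c1
d6 ⊕ 03 = d5
c4 ⊕ e1 = 25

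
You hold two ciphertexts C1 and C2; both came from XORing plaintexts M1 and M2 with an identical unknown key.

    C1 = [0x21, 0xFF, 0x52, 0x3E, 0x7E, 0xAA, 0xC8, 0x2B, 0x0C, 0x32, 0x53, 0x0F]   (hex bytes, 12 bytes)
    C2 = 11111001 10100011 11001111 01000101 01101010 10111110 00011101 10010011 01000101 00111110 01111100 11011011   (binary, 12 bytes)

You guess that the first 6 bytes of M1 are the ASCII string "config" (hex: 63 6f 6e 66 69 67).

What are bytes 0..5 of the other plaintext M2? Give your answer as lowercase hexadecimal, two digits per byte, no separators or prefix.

bb33f31d7d73

First, C1 ⊕ C2 = (M1 ⊕ K) ⊕ (M2 ⊕ K) = M1 ⊕ M2, so the key drops out. Then M2 = (M1 ⊕ M2) ⊕ M1 over the first 6 bytes.
byte 0: (21 ⊕ f9) ⊕ 63 = d8 ⊕ 63 = bb
byte 1: (ff ⊕ a3) ⊕ 6f = 5c ⊕ 6f = 33
byte 2: (52 ⊕ cf) ⊕ 6e = 9d ⊕ 6e = f3
byte 3: (3e ⊕ 45) ⊕ 66 = 7b ⊕ 66 = 1d
byte 4: (7e ⊕ 6a) ⊕ 69 = 14 ⊕ 69 = 7d
byte 5: (aa ⊕ be) ⊕ 67 = 14 ⊕ 67 = 73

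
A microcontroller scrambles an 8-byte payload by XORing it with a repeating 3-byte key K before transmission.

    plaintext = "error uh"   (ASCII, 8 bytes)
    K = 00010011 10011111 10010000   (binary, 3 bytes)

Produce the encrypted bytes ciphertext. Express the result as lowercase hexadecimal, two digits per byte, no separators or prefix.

76ede27cedb066f7

The 3-byte key repeats, so the effective keystream is 13 9f 90 13 9f 90 13 9f.
byte 0: 65 ⊕ 13 = 76
byte 1: 72 ⊕ 9f = ed
byte 2: 72 ⊕ 90 = e2
byte 3: 6f ⊕ 13 = 7c
byte 4: 72 ⊕ 9f = ed
byte 5: 20 ⊕ 90 = b0
byte 6: 75 ⊕ 13 = 66
byte 7: 68 ⊕ 9f = f7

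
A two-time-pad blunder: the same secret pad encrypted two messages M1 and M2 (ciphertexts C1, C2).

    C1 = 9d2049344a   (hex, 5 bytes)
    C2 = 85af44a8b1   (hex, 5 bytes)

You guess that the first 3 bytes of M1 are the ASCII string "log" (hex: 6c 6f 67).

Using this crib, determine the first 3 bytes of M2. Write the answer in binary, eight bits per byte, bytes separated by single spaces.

01110100 11100000 01101010

First, C1 ⊕ C2 = (M1 ⊕ K) ⊕ (M2 ⊕ K) = M1 ⊕ M2, so the key drops out. Then M2 = (M1 ⊕ M2) ⊕ M1 over the first 3 bytes.
byte 0: (9d ⊕ 85) ⊕ 6c = 18 ⊕ 6c = 74
byte 1: (20 ⊕ af) ⊕ 6f = 8f ⊕ 6f = e0
byte 2: (49 ⊕ 44) ⊕ 67 = 0d ⊕ 67 = 6a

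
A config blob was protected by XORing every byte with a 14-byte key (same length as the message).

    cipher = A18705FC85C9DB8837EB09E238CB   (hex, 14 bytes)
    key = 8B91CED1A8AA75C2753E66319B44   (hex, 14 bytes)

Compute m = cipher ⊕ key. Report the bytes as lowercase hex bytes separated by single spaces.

10100001 ^ 10001011 = 00101010
10000111 ^ 10010001 = 00010110
00000101 ^ 11001110 = 11001011
11111100 ^ 11010001 = 00101101
10000101 ^ 10101000 = 00101101
11001001 ^ 10101010 = 01100011
11011011 ^ 01110101 = 10101110
10001000 ^ 11000010 = 01001010
00110111 ^ 01110101 = 01000010
11101011 ^ 00111110 = 11010101
00001001 ^ 01100110 = 01101111
11100010 ^ 00110001 = 11010011
00111000 ^ 10011011 = 10100011
11001011 ^ 01000100 = 10001111

2a 16 cb 2d 2d 63 ae 4a 42 d5 6f d3 a3 8f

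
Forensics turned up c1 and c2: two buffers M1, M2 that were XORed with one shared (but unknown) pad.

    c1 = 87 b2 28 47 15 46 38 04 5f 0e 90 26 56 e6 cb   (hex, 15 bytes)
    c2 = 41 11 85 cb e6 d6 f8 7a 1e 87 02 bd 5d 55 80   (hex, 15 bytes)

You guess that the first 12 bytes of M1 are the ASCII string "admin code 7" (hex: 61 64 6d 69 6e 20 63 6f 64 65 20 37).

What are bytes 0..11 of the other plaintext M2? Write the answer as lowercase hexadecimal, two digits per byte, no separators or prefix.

a7c7c0e59db0a31125ecb2ac

First, c1 ⊕ c2 = (M1 ⊕ K) ⊕ (M2 ⊕ K) = M1 ⊕ M2, so the key drops out. Then M2 = (M1 ⊕ M2) ⊕ M1 over the first 12 bytes.
byte 0: (87 xor 41) xor 61 = c6 xor 61 = a7
byte 1: (b2 xor 11) xor 64 = a3 xor 64 = c7
byte 2: (28 xor 85) xor 6d = ad xor 6d = c0
byte 3: (47 xor cb) xor 69 = 8c xor 69 = e5
byte 4: (15 xor e6) xor 6e = f3 xor 6e = 9d
byte 5: (46 xor d6) xor 20 = 90 xor 20 = b0
byte 6: (38 xor f8) xor 63 = c0 xor 63 = a3
byte 7: (04 xor 7a) xor 6f = 7e xor 6f = 11
byte 8: (5f xor 1e) xor 64 = 41 xor 64 = 25
byte 9: (0e xor 87) xor 65 = 89 xor 65 = ec
byte 10: (90 xor 02) xor 20 = 92 xor 20 = b2
byte 11: (26 xor bd) xor 37 = 9b xor 37 = ac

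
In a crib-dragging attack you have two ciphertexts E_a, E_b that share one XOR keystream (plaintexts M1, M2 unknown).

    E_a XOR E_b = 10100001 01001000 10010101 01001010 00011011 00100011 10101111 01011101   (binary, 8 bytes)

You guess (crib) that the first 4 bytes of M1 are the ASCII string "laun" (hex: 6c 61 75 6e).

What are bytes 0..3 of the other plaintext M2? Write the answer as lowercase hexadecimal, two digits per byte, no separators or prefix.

cd29e024

Since E_a ⊕ E_b = M1 ⊕ M2, XORing with the guessed M1 bytes yields the corresponding M2 bytes: M2 = (E_a ⊕ E_b) ⊕ M1.
a1 ⊕ 6c = cd
48 ⊕ 61 = 29
95 ⊕ 75 = e0
4a ⊕ 6e = 24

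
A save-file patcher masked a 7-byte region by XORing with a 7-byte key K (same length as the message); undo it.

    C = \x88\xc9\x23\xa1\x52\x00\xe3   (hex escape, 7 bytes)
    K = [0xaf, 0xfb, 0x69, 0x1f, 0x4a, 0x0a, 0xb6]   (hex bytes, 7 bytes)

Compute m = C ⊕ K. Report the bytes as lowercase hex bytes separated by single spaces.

byte 0: 10001000 XOR 10101111 = 00100111
byte 1: 11001001 XOR 11111011 = 00110010
byte 2: 00100011 XOR 01101001 = 01001010
byte 3: 10100001 XOR 00011111 = 10111110
byte 4: 01010010 XOR 01001010 = 00011000
byte 5: 00000000 XOR 00001010 = 00001010
byte 6: 11100011 XOR 10110110 = 01010101

27 32 4a be 18 0a 55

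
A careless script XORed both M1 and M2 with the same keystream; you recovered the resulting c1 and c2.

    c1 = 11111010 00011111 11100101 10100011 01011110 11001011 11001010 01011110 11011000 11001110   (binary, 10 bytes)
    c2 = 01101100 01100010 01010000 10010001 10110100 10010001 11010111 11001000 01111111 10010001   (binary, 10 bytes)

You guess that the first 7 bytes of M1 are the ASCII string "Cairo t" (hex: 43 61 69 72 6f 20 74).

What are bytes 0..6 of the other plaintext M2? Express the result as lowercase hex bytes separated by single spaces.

d5 1c dc 40 85 7a 69

First, c1 ⊕ c2 = (M1 ⊕ K) ⊕ (M2 ⊕ K) = M1 ⊕ M2, so the key drops out. Then M2 = (M1 ⊕ M2) ⊕ M1 over the first 7 bytes.
byte 0: (fa ⊕ 6c) ⊕ 43 = 96 ⊕ 43 = d5
byte 1: (1f ⊕ 62) ⊕ 61 = 7d ⊕ 61 = 1c
byte 2: (e5 ⊕ 50) ⊕ 69 = b5 ⊕ 69 = dc
byte 3: (a3 ⊕ 91) ⊕ 72 = 32 ⊕ 72 = 40
byte 4: (5e ⊕ b4) ⊕ 6f = ea ⊕ 6f = 85
byte 5: (cb ⊕ 91) ⊕ 20 = 5a ⊕ 20 = 7a
byte 6: (ca ⊕ d7) ⊕ 74 = 1d ⊕ 74 = 69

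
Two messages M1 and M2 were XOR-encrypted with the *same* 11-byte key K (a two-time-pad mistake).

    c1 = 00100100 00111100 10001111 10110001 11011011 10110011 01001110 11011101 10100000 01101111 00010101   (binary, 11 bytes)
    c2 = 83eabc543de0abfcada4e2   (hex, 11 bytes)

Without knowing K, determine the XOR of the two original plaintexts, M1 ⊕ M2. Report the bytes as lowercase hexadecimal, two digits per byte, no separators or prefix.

a7d633e5e653e5210dcbf7

c1 ⊕ c2 = (M1 ⊕ K) ⊕ (M2 ⊕ K) = M1 ⊕ M2 — the shared key cancels under XOR.
byte 0: 24 XOR 83 = a7
byte 1: 3c XOR ea = d6
byte 2: 8f XOR bc = 33
byte 3: b1 XOR 54 = e5
byte 4: db XOR 3d = e6
byte 5: b3 XOR e0 = 53
byte 6: 4e XOR ab = e5
byte 7: dd XOR fc = 21
byte 8: a0 XOR ad = 0d
byte 9: 6f XOR a4 = cb
byte 10: 15 XOR e2 = f7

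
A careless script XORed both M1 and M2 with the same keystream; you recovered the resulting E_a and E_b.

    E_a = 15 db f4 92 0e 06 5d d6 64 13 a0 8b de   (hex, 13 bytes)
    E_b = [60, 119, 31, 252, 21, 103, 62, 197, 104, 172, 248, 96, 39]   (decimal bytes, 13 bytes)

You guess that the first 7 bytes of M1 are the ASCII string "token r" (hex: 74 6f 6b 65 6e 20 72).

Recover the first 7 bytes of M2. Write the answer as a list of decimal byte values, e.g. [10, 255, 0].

[93, 195, 128, 11, 117, 65, 17]

First, E_a ⊕ E_b = (M1 ⊕ K) ⊕ (M2 ⊕ K) = M1 ⊕ M2, so the key drops out. Then M2 = (M1 ⊕ M2) ⊕ M1 over the first 7 bytes.
byte 0: (15 XOR 3c) XOR 74 = 29 XOR 74 = 5d
byte 1: (db XOR 77) XOR 6f = ac XOR 6f = c3
byte 2: (f4 XOR 1f) XOR 6b = eb XOR 6b = 80
byte 3: (92 XOR fc) XOR 65 = 6e XOR 65 = 0b
byte 4: (0e XOR 15) XOR 6e = 1b XOR 6e = 75
byte 5: (06 XOR 67) XOR 20 = 61 XOR 20 = 41
byte 6: (5d XOR 3e) XOR 72 = 63 XOR 72 = 11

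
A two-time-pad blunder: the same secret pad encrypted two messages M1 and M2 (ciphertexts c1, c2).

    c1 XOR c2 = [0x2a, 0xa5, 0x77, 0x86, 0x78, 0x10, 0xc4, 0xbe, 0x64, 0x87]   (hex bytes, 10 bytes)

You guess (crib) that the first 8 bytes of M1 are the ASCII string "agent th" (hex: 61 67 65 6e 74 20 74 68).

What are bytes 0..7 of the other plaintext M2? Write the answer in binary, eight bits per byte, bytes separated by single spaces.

Since c1 ⊕ c2 = M1 ⊕ M2, XORing with the guessed M1 bytes yields the corresponding M2 bytes: M2 = (c1 ⊕ c2) ⊕ M1.
2a ⊕ 61 = 4b
a5 ⊕ 67 = c2
77 ⊕ 65 = 12
86 ⊕ 6e = e8
78 ⊕ 74 = 0c
10 ⊕ 20 = 30
c4 ⊕ 74 = b0
be ⊕ 68 = d6

01001011 11000010 00010010 11101000 00001100 00110000 10110000 11010110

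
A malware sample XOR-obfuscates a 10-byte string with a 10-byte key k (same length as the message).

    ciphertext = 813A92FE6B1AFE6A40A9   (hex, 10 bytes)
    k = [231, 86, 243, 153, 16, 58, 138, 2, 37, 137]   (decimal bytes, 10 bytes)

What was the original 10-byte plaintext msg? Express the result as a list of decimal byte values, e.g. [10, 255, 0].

[102, 108, 97, 103, 123, 32, 116, 104, 101, 32]

byte 0: 81 ^ e7 = 66
byte 1: 3a ^ 56 = 6c
byte 2: 92 ^ f3 = 61
byte 3: fe ^ 99 = 67
byte 4: 6b ^ 10 = 7b
byte 5: 1a ^ 3a = 20
byte 6: fe ^ 8a = 74
byte 7: 6a ^ 02 = 68
byte 8: 40 ^ 25 = 65
byte 9: a9 ^ 89 = 20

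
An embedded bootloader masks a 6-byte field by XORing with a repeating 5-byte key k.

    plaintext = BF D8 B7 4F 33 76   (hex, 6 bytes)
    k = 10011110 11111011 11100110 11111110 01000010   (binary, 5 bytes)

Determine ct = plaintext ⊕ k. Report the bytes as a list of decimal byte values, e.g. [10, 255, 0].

[33, 35, 81, 177, 113, 232]

The 5-byte key repeats, so the effective keystream is 9e fb e6 fe 42 9e.
byte 0: 191 ^ 158 =  33
byte 1: 216 ^ 251 =  35
byte 2: 183 ^ 230 =  81
byte 3:  79 ^ 254 = 177
byte 4:  51 ^  66 = 113
byte 5: 118 ^ 158 = 232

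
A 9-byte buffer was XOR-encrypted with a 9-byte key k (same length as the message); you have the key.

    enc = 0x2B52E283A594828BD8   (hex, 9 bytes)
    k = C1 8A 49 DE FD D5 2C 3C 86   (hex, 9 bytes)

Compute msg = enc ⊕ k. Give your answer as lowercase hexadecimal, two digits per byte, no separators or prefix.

2b ^ c1 = ea
52 ^ 8a = d8
e2 ^ 49 = ab
83 ^ de = 5d
a5 ^ fd = 58
94 ^ d5 = 41
82 ^ 2c = ae
8b ^ 3c = b7
d8 ^ 86 = 5e

ead8ab5d5841aeb75e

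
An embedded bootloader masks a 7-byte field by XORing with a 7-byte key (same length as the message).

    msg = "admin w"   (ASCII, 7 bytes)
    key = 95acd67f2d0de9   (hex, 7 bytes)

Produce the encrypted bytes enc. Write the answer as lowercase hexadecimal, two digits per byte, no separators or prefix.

byte 0:  97 ⊕ 149 = 244
byte 1: 100 ⊕ 172 = 200
byte 2: 109 ⊕ 214 = 187
byte 3: 105 ⊕ 127 =  22
byte 4: 110 ⊕  45 =  67
byte 5:  32 ⊕  13 =  45
byte 6: 119 ⊕ 233 = 158

f4c8bb16432d9e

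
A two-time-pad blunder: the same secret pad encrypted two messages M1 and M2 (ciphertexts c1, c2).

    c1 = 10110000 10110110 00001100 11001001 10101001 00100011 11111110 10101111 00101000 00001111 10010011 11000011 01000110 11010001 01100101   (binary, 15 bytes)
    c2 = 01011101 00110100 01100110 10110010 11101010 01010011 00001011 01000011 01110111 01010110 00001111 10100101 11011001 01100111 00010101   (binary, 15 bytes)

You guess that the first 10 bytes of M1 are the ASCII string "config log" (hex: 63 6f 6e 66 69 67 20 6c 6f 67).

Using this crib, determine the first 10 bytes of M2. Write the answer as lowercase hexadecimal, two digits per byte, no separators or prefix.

8eed041d2a17d580303e

First, c1 ⊕ c2 = (M1 ⊕ K) ⊕ (M2 ⊕ K) = M1 ⊕ M2, so the key drops out. Then M2 = (M1 ⊕ M2) ⊕ M1 over the first 10 bytes.
byte 0: (b0 xor 5d) xor 63 = ed xor 63 = 8e
byte 1: (b6 xor 34) xor 6f = 82 xor 6f = ed
byte 2: (0c xor 66) xor 6e = 6a xor 6e = 04
byte 3: (c9 xor b2) xor 66 = 7b xor 66 = 1d
byte 4: (a9 xor ea) xor 69 = 43 xor 69 = 2a
byte 5: (23 xor 53) xor 67 = 70 xor 67 = 17
byte 6: (fe xor 0b) xor 20 = f5 xor 20 = d5
byte 7: (af xor 43) xor 6c = ec xor 6c = 80
byte 8: (28 xor 77) xor 6f = 5f xor 6f = 30
byte 9: (0f xor 56) xor 67 = 59 xor 67 = 3e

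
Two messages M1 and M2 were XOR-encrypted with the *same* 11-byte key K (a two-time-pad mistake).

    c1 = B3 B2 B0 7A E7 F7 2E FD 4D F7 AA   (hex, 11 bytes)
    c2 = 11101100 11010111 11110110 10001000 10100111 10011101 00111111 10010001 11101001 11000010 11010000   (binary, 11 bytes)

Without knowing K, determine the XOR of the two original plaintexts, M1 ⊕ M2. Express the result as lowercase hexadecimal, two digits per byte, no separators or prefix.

c1 ⊕ c2 = (M1 ⊕ K) ⊕ (M2 ⊕ K) = M1 ⊕ M2 — the shared key cancels under XOR.
byte 0: b3 xor ec = 5f
byte 1: b2 xor d7 = 65
byte 2: b0 xor f6 = 46
byte 3: 7a xor 88 = f2
byte 4: e7 xor a7 = 40
byte 5: f7 xor 9d = 6a
byte 6: 2e xor 3f = 11
byte 7: fd xor 91 = 6c
byte 8: 4d xor e9 = a4
byte 9: f7 xor c2 = 35
byte 10: aa xor d0 = 7a

5f6546f2406a116ca4357a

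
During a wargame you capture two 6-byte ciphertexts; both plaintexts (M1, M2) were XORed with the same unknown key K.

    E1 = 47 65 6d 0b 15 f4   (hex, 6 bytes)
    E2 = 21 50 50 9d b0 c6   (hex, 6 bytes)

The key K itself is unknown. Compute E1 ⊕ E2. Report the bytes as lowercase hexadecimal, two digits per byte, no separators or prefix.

66353d96a532

E1 ⊕ E2 = (M1 ⊕ K) ⊕ (M2 ⊕ K) = M1 ⊕ M2 — the shared key cancels under XOR.
01000111 ⊕ 00100001 = 01100110
01100101 ⊕ 01010000 = 00110101
01101101 ⊕ 01010000 = 00111101
00001011 ⊕ 10011101 = 10010110
00010101 ⊕ 10110000 = 10100101
11110100 ⊕ 11000110 = 00110010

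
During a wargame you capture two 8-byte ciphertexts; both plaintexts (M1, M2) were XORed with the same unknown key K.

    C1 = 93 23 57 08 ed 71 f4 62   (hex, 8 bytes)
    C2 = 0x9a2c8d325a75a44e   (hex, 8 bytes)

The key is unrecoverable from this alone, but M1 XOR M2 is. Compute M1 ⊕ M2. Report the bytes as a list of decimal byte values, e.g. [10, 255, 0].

[9, 15, 218, 58, 183, 4, 80, 44]

C1 ⊕ C2 = (M1 ⊕ K) ⊕ (M2 ⊕ K) = M1 ⊕ M2 — the shared key cancels under XOR.
10010011 ⊕ 10011010 = 00001001
00100011 ⊕ 00101100 = 00001111
01010111 ⊕ 10001101 = 11011010
00001000 ⊕ 00110010 = 00111010
11101101 ⊕ 01011010 = 10110111
01110001 ⊕ 01110101 = 00000100
11110100 ⊕ 10100100 = 01010000
01100010 ⊕ 01001110 = 00101100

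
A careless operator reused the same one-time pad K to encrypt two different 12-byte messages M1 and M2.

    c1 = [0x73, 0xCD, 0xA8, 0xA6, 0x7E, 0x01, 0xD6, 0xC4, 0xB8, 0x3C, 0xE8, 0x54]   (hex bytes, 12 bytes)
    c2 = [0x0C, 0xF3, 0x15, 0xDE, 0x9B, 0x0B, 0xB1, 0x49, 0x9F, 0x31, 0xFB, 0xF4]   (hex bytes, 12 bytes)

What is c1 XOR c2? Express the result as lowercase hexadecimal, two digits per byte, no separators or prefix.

7f3ebd78e50a678d270d13a0

c1 ⊕ c2 = (M1 ⊕ K) ⊕ (M2 ⊕ K) = M1 ⊕ M2 — the shared key cancels under XOR.
73 XOR 0c = 7f
cd XOR f3 = 3e
a8 XOR 15 = bd
a6 XOR de = 78
7e XOR 9b = e5
01 XOR 0b = 0a
d6 XOR b1 = 67
c4 XOR 49 = 8d
b8 XOR 9f = 27
3c XOR 31 = 0d
e8 XOR fb = 13
54 XOR f4 = a0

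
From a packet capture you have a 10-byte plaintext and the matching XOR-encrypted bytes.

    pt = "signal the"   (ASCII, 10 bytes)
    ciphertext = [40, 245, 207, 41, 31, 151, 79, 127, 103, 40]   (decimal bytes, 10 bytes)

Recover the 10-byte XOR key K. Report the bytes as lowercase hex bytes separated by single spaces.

5b 9c a8 47 7e fb 6f 0b 0f 4d

Since ciphertext = pt ⊕ K, XORing both sides with pt gives K = pt ⊕ ciphertext.
73 ^ 28 = 5b
69 ^ f5 = 9c
67 ^ cf = a8
6e ^ 29 = 47
61 ^ 1f = 7e
6c ^ 97 = fb
20 ^ 4f = 6f
74 ^ 7f = 0b
68 ^ 67 = 0f
65 ^ 28 = 4d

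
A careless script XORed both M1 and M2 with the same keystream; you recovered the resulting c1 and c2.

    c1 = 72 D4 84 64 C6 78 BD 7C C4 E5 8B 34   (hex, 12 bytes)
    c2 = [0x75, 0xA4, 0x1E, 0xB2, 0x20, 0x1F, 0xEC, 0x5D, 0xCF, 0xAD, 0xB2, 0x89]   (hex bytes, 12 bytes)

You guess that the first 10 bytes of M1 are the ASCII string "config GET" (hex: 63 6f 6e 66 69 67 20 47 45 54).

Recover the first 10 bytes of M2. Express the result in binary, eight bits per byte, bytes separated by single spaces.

First, c1 ⊕ c2 = (M1 ⊕ K) ⊕ (M2 ⊕ K) = M1 ⊕ M2, so the key drops out. Then M2 = (M1 ⊕ M2) ⊕ M1 over the first 10 bytes.
byte 0: (72 xor 75) xor 63 = 07 xor 63 = 64
byte 1: (d4 xor a4) xor 6f = 70 xor 6f = 1f
byte 2: (84 xor 1e) xor 6e = 9a xor 6e = f4
byte 3: (64 xor b2) xor 66 = d6 xor 66 = b0
byte 4: (c6 xor 20) xor 69 = e6 xor 69 = 8f
byte 5: (78 xor 1f) xor 67 = 67 xor 67 = 00
byte 6: (bd xor ec) xor 20 = 51 xor 20 = 71
byte 7: (7c xor 5d) xor 47 = 21 xor 47 = 66
byte 8: (c4 xor cf) xor 45 = 0b xor 45 = 4e
byte 9: (e5 xor ad) xor 54 = 48 xor 54 = 1c

01100100 00011111 11110100 10110000 10001111 00000000 01110001 01100110 01001110 00011100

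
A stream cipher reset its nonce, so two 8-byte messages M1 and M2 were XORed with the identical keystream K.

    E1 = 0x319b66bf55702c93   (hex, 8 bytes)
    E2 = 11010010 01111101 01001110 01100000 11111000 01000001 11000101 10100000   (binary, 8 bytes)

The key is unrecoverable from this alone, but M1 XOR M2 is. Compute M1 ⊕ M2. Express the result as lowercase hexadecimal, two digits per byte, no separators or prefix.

E1 ⊕ E2 = (M1 ⊕ K) ⊕ (M2 ⊕ K) = M1 ⊕ M2 — the shared key cancels under XOR.
00110001 XOR 11010010 = 11100011
10011011 XOR 01111101 = 11100110
01100110 XOR 01001110 = 00101000
10111111 XOR 01100000 = 11011111
01010101 XOR 11111000 = 10101101
01110000 XOR 01000001 = 00110001
00101100 XOR 11000101 = 11101001
10010011 XOR 10100000 = 00110011

e3e628dfad31e933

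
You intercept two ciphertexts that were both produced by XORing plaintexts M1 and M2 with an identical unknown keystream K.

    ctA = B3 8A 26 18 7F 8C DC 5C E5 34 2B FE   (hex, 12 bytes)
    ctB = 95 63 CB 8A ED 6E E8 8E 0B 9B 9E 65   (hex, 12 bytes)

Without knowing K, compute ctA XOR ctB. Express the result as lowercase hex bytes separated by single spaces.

ctA ⊕ ctB = (M1 ⊕ K) ⊕ (M2 ⊕ K) = M1 ⊕ M2 — the shared key cancels under XOR.
byte 0: 179 xor 149 =  38
byte 1: 138 xor  99 = 233
byte 2:  38 xor 203 = 237
byte 3:  24 xor 138 = 146
byte 4: 127 xor 237 = 146
byte 5: 140 xor 110 = 226
byte 6: 220 xor 232 =  52
byte 7:  92 xor 142 = 210
byte 8: 229 xor  11 = 238
byte 9:  52 xor 155 = 175
byte 10:  43 xor 158 = 181
byte 11: 254 xor 101 = 155

26 e9 ed 92 92 e2 34 d2 ee af b5 9b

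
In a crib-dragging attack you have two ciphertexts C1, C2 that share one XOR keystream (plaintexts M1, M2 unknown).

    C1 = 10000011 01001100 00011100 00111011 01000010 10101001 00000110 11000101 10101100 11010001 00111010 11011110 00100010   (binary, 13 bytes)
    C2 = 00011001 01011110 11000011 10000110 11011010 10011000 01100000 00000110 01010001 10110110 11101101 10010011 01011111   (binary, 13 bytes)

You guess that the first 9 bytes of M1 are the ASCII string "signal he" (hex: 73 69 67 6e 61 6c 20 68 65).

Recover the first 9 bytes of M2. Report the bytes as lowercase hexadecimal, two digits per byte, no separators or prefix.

First, C1 ⊕ C2 = (M1 ⊕ K) ⊕ (M2 ⊕ K) = M1 ⊕ M2, so the key drops out. Then M2 = (M1 ⊕ M2) ⊕ M1 over the first 9 bytes.
byte 0: (83 ^ 19) ^ 73 = 9a ^ 73 = e9
byte 1: (4c ^ 5e) ^ 69 = 12 ^ 69 = 7b
byte 2: (1c ^ c3) ^ 67 = df ^ 67 = b8
byte 3: (3b ^ 86) ^ 6e = bd ^ 6e = d3
byte 4: (42 ^ da) ^ 61 = 98 ^ 61 = f9
byte 5: (a9 ^ 98) ^ 6c = 31 ^ 6c = 5d
byte 6: (06 ^ 60) ^ 20 = 66 ^ 20 = 46
byte 7: (c5 ^ 06) ^ 68 = c3 ^ 68 = ab
byte 8: (ac ^ 51) ^ 65 = fd ^ 65 = 98

e97bb8d3f95d46ab98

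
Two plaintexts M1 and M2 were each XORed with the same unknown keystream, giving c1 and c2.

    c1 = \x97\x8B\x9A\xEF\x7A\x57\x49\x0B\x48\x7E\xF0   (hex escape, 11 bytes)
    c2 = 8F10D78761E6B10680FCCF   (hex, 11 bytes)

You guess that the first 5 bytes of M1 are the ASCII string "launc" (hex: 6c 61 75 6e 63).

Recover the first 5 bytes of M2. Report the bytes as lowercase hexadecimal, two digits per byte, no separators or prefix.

First, c1 ⊕ c2 = (M1 ⊕ K) ⊕ (M2 ⊕ K) = M1 ⊕ M2, so the key drops out. Then M2 = (M1 ⊕ M2) ⊕ M1 over the first 5 bytes.
byte 0: (97 ^ 8f) ^ 6c = 18 ^ 6c = 74
byte 1: (8b ^ 10) ^ 61 = 9b ^ 61 = fa
byte 2: (9a ^ d7) ^ 75 = 4d ^ 75 = 38
byte 3: (ef ^ 87) ^ 6e = 68 ^ 6e = 06
byte 4: (7a ^ 61) ^ 63 = 1b ^ 63 = 78

74fa380678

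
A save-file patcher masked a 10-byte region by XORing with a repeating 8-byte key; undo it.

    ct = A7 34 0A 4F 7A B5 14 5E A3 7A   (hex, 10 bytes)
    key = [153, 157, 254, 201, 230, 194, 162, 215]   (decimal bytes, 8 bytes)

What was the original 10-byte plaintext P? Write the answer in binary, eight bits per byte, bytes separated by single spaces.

00111110 10101001 11110100 10000110 10011100 01110111 10110110 10001001 00111010 11100111

The 8-byte key repeats, so the effective keystream is 99 9d fe c9 e6 c2 a2 d7 99 9d.
byte 0: 10100111 ⊕ 10011001 = 00111110
byte 1: 00110100 ⊕ 10011101 = 10101001
byte 2: 00001010 ⊕ 11111110 = 11110100
byte 3: 01001111 ⊕ 11001001 = 10000110
byte 4: 01111010 ⊕ 11100110 = 10011100
byte 5: 10110101 ⊕ 11000010 = 01110111
byte 6: 00010100 ⊕ 10100010 = 10110110
byte 7: 01011110 ⊕ 11010111 = 10001001
byte 8: 10100011 ⊕ 10011001 = 00111010
byte 9: 01111010 ⊕ 10011101 = 11100111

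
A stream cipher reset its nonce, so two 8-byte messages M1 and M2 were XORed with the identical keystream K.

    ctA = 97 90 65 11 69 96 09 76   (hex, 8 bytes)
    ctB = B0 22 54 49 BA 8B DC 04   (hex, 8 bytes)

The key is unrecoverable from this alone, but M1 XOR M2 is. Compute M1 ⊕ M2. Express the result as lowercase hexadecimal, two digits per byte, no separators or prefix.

ctA ⊕ ctB = (M1 ⊕ K) ⊕ (M2 ⊕ K) = M1 ⊕ M2 — the shared key cancels under XOR.
97 ^ b0 = 27
90 ^ 22 = b2
65 ^ 54 = 31
11 ^ 49 = 58
69 ^ ba = d3
96 ^ 8b = 1d
09 ^ dc = d5
76 ^ 04 = 72

27b23158d31dd572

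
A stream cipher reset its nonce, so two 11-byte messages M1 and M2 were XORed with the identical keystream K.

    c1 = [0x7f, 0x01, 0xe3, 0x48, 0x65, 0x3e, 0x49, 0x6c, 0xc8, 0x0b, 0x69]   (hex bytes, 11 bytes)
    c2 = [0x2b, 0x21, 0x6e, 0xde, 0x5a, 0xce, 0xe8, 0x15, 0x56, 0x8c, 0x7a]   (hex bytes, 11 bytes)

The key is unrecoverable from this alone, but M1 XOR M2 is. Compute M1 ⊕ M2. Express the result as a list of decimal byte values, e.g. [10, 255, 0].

[84, 32, 141, 150, 63, 240, 161, 121, 158, 135, 19]

c1 ⊕ c2 = (M1 ⊕ K) ⊕ (M2 ⊕ K) = M1 ⊕ M2 — the shared key cancels under XOR.
127 ⊕  43 =  84
  1 ⊕  33 =  32
227 ⊕ 110 = 141
 72 ⊕ 222 = 150
101 ⊕  90 =  63
 62 ⊕ 206 = 240
 73 ⊕ 232 = 161
108 ⊕  21 = 121
200 ⊕  86 = 158
 11 ⊕ 140 = 135
105 ⊕ 122 =  19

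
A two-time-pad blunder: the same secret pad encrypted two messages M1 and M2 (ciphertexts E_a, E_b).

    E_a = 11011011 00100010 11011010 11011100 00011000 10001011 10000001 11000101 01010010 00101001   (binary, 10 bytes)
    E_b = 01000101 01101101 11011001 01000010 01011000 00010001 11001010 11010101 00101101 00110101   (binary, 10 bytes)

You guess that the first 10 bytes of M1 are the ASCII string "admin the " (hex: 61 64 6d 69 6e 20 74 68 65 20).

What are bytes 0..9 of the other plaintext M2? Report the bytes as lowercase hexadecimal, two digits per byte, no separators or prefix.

ff2b6ef72eba3f781a3c

First, E_a ⊕ E_b = (M1 ⊕ K) ⊕ (M2 ⊕ K) = M1 ⊕ M2, so the key drops out. Then M2 = (M1 ⊕ M2) ⊕ M1 over the first 10 bytes.
byte 0: (db ⊕ 45) ⊕ 61 = 9e ⊕ 61 = ff
byte 1: (22 ⊕ 6d) ⊕ 64 = 4f ⊕ 64 = 2b
byte 2: (da ⊕ d9) ⊕ 6d = 03 ⊕ 6d = 6e
byte 3: (dc ⊕ 42) ⊕ 69 = 9e ⊕ 69 = f7
byte 4: (18 ⊕ 58) ⊕ 6e = 40 ⊕ 6e = 2e
byte 5: (8b ⊕ 11) ⊕ 20 = 9a ⊕ 20 = ba
byte 6: (81 ⊕ ca) ⊕ 74 = 4b ⊕ 74 = 3f
byte 7: (c5 ⊕ d5) ⊕ 68 = 10 ⊕ 68 = 78
byte 8: (52 ⊕ 2d) ⊕ 65 = 7f ⊕ 65 = 1a
byte 9: (29 ⊕ 35) ⊕ 20 = 1c ⊕ 20 = 3c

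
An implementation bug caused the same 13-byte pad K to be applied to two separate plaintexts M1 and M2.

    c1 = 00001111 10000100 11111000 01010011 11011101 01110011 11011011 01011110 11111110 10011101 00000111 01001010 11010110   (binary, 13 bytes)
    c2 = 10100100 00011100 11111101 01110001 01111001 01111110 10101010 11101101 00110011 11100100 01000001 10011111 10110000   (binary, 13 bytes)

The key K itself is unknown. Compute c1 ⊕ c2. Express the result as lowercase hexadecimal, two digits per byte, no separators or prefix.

ab980522a40d71b3cd7946d566

c1 ⊕ c2 = (M1 ⊕ K) ⊕ (M2 ⊕ K) = M1 ⊕ M2 — the shared key cancels under XOR.
0f ⊕ a4 = ab
84 ⊕ 1c = 98
f8 ⊕ fd = 05
53 ⊕ 71 = 22
dd ⊕ 79 = a4
73 ⊕ 7e = 0d
db ⊕ aa = 71
5e ⊕ ed = b3
fe ⊕ 33 = cd
9d ⊕ e4 = 79
07 ⊕ 41 = 46
4a ⊕ 9f = d5
d6 ⊕ b0 = 66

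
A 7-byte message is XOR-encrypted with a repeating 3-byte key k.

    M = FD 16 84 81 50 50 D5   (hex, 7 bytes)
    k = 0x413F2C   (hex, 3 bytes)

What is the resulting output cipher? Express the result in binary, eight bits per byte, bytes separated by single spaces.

10111100 00101001 10101000 11000000 01101111 01111100 10010100

The 3-byte key repeats, so the effective keystream is 41 3f 2c 41 3f 2c 41.
byte 0: fd ⊕ 41 = bc
byte 1: 16 ⊕ 3f = 29
byte 2: 84 ⊕ 2c = a8
byte 3: 81 ⊕ 41 = c0
byte 4: 50 ⊕ 3f = 6f
byte 5: 50 ⊕ 2c = 7c
byte 6: d5 ⊕ 41 = 94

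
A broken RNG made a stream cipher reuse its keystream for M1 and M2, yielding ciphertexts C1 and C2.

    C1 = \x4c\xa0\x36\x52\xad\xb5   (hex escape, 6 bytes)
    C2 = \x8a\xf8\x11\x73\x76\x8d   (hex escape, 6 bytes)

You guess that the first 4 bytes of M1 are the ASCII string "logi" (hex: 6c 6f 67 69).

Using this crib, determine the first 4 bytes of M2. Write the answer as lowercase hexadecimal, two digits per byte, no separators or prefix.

aa374048

First, C1 ⊕ C2 = (M1 ⊕ K) ⊕ (M2 ⊕ K) = M1 ⊕ M2, so the key drops out. Then M2 = (M1 ⊕ M2) ⊕ M1 over the first 4 bytes.
byte 0: (4c xor 8a) xor 6c = c6 xor 6c = aa
byte 1: (a0 xor f8) xor 6f = 58 xor 6f = 37
byte 2: (36 xor 11) xor 67 = 27 xor 67 = 40
byte 3: (52 xor 73) xor 69 = 21 xor 69 = 48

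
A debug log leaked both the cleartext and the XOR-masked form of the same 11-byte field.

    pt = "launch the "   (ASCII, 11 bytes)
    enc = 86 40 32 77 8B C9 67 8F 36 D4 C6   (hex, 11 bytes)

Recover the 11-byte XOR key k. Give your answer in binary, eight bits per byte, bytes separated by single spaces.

Since enc = pt ⊕ k, XORing both sides with pt gives k = pt ⊕ enc.
6c xor 86 = ea
61 xor 40 = 21
75 xor 32 = 47
6e xor 77 = 19
63 xor 8b = e8
68 xor c9 = a1
20 xor 67 = 47
74 xor 8f = fb
68 xor 36 = 5e
65 xor d4 = b1
20 xor c6 = e6

11101010 00100001 01000111 00011001 11101000 10100001 01000111 11111011 01011110 10110001 11100110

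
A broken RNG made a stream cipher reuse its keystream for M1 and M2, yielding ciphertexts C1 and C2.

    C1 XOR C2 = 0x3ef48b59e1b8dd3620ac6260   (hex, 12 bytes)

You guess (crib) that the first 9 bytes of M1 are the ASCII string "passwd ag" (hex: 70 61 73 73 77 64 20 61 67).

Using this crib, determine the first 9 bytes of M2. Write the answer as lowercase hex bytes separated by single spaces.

4e 95 f8 2a 96 dc fd 57 47

Since C1 ⊕ C2 = M1 ⊕ M2, XORing with the guessed M1 bytes yields the corresponding M2 bytes: M2 = (C1 ⊕ C2) ⊕ M1.
byte 0: 3e ^ 70 = 4e
byte 1: f4 ^ 61 = 95
byte 2: 8b ^ 73 = f8
byte 3: 59 ^ 73 = 2a
byte 4: e1 ^ 77 = 96
byte 5: b8 ^ 64 = dc
byte 6: dd ^ 20 = fd
byte 7: 36 ^ 61 = 57
byte 8: 20 ^ 67 = 47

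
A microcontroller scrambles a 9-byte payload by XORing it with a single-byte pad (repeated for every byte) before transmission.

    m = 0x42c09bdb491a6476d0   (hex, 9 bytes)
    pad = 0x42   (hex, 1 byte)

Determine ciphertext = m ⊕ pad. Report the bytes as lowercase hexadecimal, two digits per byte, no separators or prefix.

The 1-byte key repeats, so the effective keystream is 42 42 42 42 42 42 42 42 42.
byte 0: 42 ⊕ 42 = 00
byte 1: c0 ⊕ 42 = 82
byte 2: 9b ⊕ 42 = d9
byte 3: db ⊕ 42 = 99
byte 4: 49 ⊕ 42 = 0b
byte 5: 1a ⊕ 42 = 58
byte 6: 64 ⊕ 42 = 26
byte 7: 76 ⊕ 42 = 34
byte 8: d0 ⊕ 42 = 92

0082d9990b58263492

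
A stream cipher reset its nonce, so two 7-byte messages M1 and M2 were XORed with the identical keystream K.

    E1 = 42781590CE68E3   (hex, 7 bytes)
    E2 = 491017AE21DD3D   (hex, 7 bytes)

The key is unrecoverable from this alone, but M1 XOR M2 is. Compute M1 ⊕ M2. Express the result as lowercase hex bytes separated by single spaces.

E1 ⊕ E2 = (M1 ⊕ K) ⊕ (M2 ⊕ K) = M1 ⊕ M2 — the shared key cancels under XOR.
byte 0: 42 XOR 49 = 0b
byte 1: 78 XOR 10 = 68
byte 2: 15 XOR 17 = 02
byte 3: 90 XOR ae = 3e
byte 4: ce XOR 21 = ef
byte 5: 68 XOR dd = b5
byte 6: e3 XOR 3d = de

0b 68 02 3e ef b5 de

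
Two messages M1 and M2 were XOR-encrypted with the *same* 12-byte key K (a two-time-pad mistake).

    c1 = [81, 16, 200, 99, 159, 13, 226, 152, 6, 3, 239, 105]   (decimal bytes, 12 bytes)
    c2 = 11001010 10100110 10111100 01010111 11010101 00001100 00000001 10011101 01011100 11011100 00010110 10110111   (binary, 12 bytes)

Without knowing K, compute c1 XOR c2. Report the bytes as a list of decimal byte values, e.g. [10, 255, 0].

[155, 182, 116, 52, 74, 1, 227, 5, 90, 223, 249, 222]

c1 ⊕ c2 = (M1 ⊕ K) ⊕ (M2 ⊕ K) = M1 ⊕ M2 — the shared key cancels under XOR.
 81 ⊕ 202 = 155
 16 ⊕ 166 = 182
200 ⊕ 188 = 116
 99 ⊕  87 =  52
159 ⊕ 213 =  74
 13 ⊕  12 =   1
226 ⊕   1 = 227
152 ⊕ 157 =   5
  6 ⊕  92 =  90
  3 ⊕ 220 = 223
239 ⊕  22 = 249
105 ⊕ 183 = 222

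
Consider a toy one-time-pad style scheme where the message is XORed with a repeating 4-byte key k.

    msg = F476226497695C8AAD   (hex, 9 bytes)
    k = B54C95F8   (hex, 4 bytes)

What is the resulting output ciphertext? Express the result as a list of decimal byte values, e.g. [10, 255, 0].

[65, 58, 183, 156, 34, 37, 201, 114, 24]

The 4-byte key repeats, so the effective keystream is b5 4c 95 f8 b5 4c 95 f8 b5.
byte 0: f4 XOR b5 = 41
byte 1: 76 XOR 4c = 3a
byte 2: 22 XOR 95 = b7
byte 3: 64 XOR f8 = 9c
byte 4: 97 XOR b5 = 22
byte 5: 69 XOR 4c = 25
byte 6: 5c XOR 95 = c9
byte 7: 8a XOR f8 = 72
byte 8: ad XOR b5 = 18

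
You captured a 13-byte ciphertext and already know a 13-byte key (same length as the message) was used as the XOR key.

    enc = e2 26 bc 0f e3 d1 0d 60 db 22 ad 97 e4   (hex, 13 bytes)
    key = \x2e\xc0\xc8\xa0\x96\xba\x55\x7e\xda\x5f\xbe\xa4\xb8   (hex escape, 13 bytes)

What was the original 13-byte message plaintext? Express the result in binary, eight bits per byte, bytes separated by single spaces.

11100010 XOR 00101110 = 11001100
00100110 XOR 11000000 = 11100110
10111100 XOR 11001000 = 01110100
00001111 XOR 10100000 = 10101111
11100011 XOR 10010110 = 01110101
11010001 XOR 10111010 = 01101011
00001101 XOR 01010101 = 01011000
01100000 XOR 01111110 = 00011110
11011011 XOR 11011010 = 00000001
00100010 XOR 01011111 = 01111101
10101101 XOR 10111110 = 00010011
10010111 XOR 10100100 = 00110011
11100100 XOR 10111000 = 01011100

11001100 11100110 01110100 10101111 01110101 01101011 01011000 00011110 00000001 01111101 00010011 00110011 01011100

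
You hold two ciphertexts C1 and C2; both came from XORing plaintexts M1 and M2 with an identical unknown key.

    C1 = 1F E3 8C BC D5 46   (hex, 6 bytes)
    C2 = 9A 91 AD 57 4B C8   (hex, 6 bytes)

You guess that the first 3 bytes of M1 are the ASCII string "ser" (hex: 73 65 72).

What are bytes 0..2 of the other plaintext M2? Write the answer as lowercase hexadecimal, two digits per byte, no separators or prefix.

f61753

First, C1 ⊕ C2 = (M1 ⊕ K) ⊕ (M2 ⊕ K) = M1 ⊕ M2, so the key drops out. Then M2 = (M1 ⊕ M2) ⊕ M1 over the first 3 bytes.
byte 0: (1f xor 9a) xor 73 = 85 xor 73 = f6
byte 1: (e3 xor 91) xor 65 = 72 xor 65 = 17
byte 2: (8c xor ad) xor 72 = 21 xor 72 = 53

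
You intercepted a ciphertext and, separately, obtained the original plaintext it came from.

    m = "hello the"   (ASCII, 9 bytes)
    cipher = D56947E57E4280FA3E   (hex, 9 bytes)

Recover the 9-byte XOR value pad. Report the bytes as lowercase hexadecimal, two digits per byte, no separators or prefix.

Since cipher = m ⊕ pad, XORing both sides with m gives pad = m ⊕ cipher.
68 ^ d5 = bd
65 ^ 69 = 0c
6c ^ 47 = 2b
6c ^ e5 = 89
6f ^ 7e = 11
20 ^ 42 = 62
74 ^ 80 = f4
68 ^ fa = 92
65 ^ 3e = 5b

bd0c2b891162f4925b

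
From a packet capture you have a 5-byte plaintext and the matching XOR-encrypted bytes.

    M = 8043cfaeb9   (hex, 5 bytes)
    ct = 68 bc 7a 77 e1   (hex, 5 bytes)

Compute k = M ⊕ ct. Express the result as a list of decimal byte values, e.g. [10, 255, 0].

[232, 255, 181, 217, 88]

Since ct = M ⊕ k, XORing both sides with M gives k = M ⊕ ct.
byte 0: 80 ⊕ 68 = e8
byte 1: 43 ⊕ bc = ff
byte 2: cf ⊕ 7a = b5
byte 3: ae ⊕ 77 = d9
byte 4: b9 ⊕ e1 = 58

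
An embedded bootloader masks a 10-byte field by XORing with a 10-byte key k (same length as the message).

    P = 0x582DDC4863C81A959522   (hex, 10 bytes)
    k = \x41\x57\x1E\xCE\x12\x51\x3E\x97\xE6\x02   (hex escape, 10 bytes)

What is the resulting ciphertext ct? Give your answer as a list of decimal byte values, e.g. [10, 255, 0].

[25, 122, 194, 134, 113, 153, 36, 2, 115, 32]

byte 0:  88 ^  65 =  25
byte 1:  45 ^  87 = 122
byte 2: 220 ^  30 = 194
byte 3:  72 ^ 206 = 134
byte 4:  99 ^  18 = 113
byte 5: 200 ^  81 = 153
byte 6:  26 ^  62 =  36
byte 7: 149 ^ 151 =   2
byte 8: 149 ^ 230 = 115
byte 9:  34 ^   2 =  32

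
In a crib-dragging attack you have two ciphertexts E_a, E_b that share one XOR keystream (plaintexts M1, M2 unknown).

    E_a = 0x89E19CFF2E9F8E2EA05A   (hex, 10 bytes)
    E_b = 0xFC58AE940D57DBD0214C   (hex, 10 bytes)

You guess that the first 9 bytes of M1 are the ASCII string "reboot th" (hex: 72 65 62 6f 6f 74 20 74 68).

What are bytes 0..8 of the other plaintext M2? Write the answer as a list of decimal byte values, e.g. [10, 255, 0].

First, E_a ⊕ E_b = (M1 ⊕ K) ⊕ (M2 ⊕ K) = M1 ⊕ M2, so the key drops out. Then M2 = (M1 ⊕ M2) ⊕ M1 over the first 9 bytes.
byte 0: (89 ^ fc) ^ 72 = 75 ^ 72 = 07
byte 1: (e1 ^ 58) ^ 65 = b9 ^ 65 = dc
byte 2: (9c ^ ae) ^ 62 = 32 ^ 62 = 50
byte 3: (ff ^ 94) ^ 6f = 6b ^ 6f = 04
byte 4: (2e ^ 0d) ^ 6f = 23 ^ 6f = 4c
byte 5: (9f ^ 57) ^ 74 = c8 ^ 74 = bc
byte 6: (8e ^ db) ^ 20 = 55 ^ 20 = 75
byte 7: (2e ^ d0) ^ 74 = fe ^ 74 = 8a
byte 8: (a0 ^ 21) ^ 68 = 81 ^ 68 = e9

[7, 220, 80, 4, 76, 188, 117, 138, 233]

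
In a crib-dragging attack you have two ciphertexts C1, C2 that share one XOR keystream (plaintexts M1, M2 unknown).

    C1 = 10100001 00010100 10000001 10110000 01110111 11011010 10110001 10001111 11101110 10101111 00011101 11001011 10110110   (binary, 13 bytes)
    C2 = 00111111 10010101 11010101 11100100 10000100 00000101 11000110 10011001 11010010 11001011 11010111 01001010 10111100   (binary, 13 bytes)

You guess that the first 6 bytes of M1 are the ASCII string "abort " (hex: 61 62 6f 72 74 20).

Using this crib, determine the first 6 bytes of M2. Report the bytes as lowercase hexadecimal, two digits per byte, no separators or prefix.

ffe33b2687ff

First, C1 ⊕ C2 = (M1 ⊕ K) ⊕ (M2 ⊕ K) = M1 ⊕ M2, so the key drops out. Then M2 = (M1 ⊕ M2) ⊕ M1 over the first 6 bytes.
byte 0: (a1 xor 3f) xor 61 = 9e xor 61 = ff
byte 1: (14 xor 95) xor 62 = 81 xor 62 = e3
byte 2: (81 xor d5) xor 6f = 54 xor 6f = 3b
byte 3: (b0 xor e4) xor 72 = 54 xor 72 = 26
byte 4: (77 xor 84) xor 74 = f3 xor 74 = 87
byte 5: (da xor 05) xor 20 = df xor 20 = ff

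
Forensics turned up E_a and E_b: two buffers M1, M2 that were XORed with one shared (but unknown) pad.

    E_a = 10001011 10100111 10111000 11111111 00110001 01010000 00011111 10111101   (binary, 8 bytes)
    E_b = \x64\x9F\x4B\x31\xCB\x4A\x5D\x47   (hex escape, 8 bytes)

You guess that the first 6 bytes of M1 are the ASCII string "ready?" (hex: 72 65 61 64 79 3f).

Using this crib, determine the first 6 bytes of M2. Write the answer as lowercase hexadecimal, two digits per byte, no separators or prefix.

First, E_a ⊕ E_b = (M1 ⊕ K) ⊕ (M2 ⊕ K) = M1 ⊕ M2, so the key drops out. Then M2 = (M1 ⊕ M2) ⊕ M1 over the first 6 bytes.
byte 0: (8b ^ 64) ^ 72 = ef ^ 72 = 9d
byte 1: (a7 ^ 9f) ^ 65 = 38 ^ 65 = 5d
byte 2: (b8 ^ 4b) ^ 61 = f3 ^ 61 = 92
byte 3: (ff ^ 31) ^ 64 = ce ^ 64 = aa
byte 4: (31 ^ cb) ^ 79 = fa ^ 79 = 83
byte 5: (50 ^ 4a) ^ 3f = 1a ^ 3f = 25

9d5d92aa8325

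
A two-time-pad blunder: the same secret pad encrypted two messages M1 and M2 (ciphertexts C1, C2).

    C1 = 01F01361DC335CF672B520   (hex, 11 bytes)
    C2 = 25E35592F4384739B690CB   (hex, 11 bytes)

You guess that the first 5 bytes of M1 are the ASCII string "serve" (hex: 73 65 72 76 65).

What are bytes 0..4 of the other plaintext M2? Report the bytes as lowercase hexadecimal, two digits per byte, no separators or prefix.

First, C1 ⊕ C2 = (M1 ⊕ K) ⊕ (M2 ⊕ K) = M1 ⊕ M2, so the key drops out. Then M2 = (M1 ⊕ M2) ⊕ M1 over the first 5 bytes.
byte 0: (01 ⊕ 25) ⊕ 73 = 24 ⊕ 73 = 57
byte 1: (f0 ⊕ e3) ⊕ 65 = 13 ⊕ 65 = 76
byte 2: (13 ⊕ 55) ⊕ 72 = 46 ⊕ 72 = 34
byte 3: (61 ⊕ 92) ⊕ 76 = f3 ⊕ 76 = 85
byte 4: (dc ⊕ f4) ⊕ 65 = 28 ⊕ 65 = 4d

577634854d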